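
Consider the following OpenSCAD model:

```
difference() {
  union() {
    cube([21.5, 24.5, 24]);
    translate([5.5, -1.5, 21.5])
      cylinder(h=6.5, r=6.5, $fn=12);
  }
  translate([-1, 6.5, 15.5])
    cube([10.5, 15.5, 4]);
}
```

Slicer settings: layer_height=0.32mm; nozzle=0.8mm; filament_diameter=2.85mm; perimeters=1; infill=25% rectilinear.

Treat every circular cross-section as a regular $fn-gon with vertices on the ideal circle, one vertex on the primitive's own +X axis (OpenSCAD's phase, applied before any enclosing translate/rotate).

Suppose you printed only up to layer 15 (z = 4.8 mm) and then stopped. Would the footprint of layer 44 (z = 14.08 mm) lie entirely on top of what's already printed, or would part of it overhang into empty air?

Compare the two slices. At z = 4.8: the 21.5×24.5 cube contributes its full rectangle (area 526.75 mm²); the cylinder at (5.5, -1.5) does not reach this height (z outside [21.5, 28]); Taking the union: only the 21.5×24.5 cube is present, so the union is just that shape — area = 526.75 mm²; the cube at (-1, 6.5) does not reach this height (z outside [15.5, 19.5]); After the difference (first − rest): none of the subtracted shapes is present at this height, so the result so far is unchanged — area = 526.75 mm². At z = 14.08: the cube (footprint 21.5×24.5) is included at this height (area 526.75 mm²); the cylinder at (5.5, -1.5) does not reach this height (z outside [21.5, 28]); Taking the union: only the 21.5×24.5 cube is present, so the union is just that shape — area = 526.75 mm²; the cube at (-1, 6.5) is absent (z outside [15.5, 19.5]); Subtracting the remaining from the first: none of the subtracted shapes is present at this height, so that combined region is unchanged — area = 526.75 mm². Checking containment: the cross-section at z = 14.08 is a subset of the cross-section at z = 4.8.

entirely on top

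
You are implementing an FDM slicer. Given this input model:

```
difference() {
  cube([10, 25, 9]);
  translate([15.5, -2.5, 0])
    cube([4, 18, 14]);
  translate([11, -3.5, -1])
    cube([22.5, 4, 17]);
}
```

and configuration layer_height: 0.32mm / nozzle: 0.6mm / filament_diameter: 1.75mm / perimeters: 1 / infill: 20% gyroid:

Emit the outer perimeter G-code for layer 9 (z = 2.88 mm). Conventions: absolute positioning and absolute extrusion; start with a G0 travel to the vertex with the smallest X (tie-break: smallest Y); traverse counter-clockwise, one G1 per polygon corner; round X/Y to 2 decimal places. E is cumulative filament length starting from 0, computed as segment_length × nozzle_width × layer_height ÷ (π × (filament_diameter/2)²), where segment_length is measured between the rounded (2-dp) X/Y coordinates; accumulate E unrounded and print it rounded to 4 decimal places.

At z = 2.88 mm: the cube is present — its section is the full 10×25 rectangle; the 4×18 cube at (15.5, -2.5) contributes its full rectangle; the cube at (11, -3.5) is present — its section is the full 22.5×4 rectangle; Taking the first minus the rest: starting from the 10×25 cube, the 4×18 cube at (15.5, -2.5) misses the remaining region (no effect); the 22.5×4 cube at (11, -3.5) misses the remaining region (no effect) — 1 connected region. The outline is a single polygon with 4 vertices. Extrusion per mm of travel: 0.6 × 0.32 / (π × 0.875²) = 0.079824. Accumulating E over each segment gives final E = 5.5877.

G0 X0.00 Y0.00 Z2.88
G1 X10.00 Y0.00 E0.7982
G1 X10.00 Y25.00 E2.7939
G1 X0.00 Y25.00 E3.5921
G1 X0.00 Y0.00 E5.5877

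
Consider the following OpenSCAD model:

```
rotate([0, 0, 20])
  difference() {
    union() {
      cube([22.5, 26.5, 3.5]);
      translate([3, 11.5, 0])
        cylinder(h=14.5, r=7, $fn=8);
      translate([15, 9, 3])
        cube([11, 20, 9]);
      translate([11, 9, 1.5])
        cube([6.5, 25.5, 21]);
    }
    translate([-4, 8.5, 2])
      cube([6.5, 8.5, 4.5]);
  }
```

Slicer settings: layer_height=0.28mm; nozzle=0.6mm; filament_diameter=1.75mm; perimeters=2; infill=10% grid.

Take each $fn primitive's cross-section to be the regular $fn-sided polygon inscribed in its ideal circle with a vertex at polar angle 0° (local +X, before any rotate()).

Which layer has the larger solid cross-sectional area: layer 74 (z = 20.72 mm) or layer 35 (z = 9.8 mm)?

layer 35 (z = 9.8 mm)

Layer 74 (z = 20.72): the cube is not intersected at this z (z outside [0, 3.5]); the cylinder at (3, 11.5) is absent (z outside [0, 14.5]); the cube at (15, 9) is absent (z outside [3, 12]); the cube at (11, 9) is present — its section is the full 6.5×25.5 rectangle (area 165.75 mm²); Taking the union: only the 6.5×25.5 cube at (11, 9) is present, so the union is just that shape — area = 165.75 mm²; the cube at (-4, 8.5) does not reach this height (z outside [2, 6.5]); Subtracting the remaining from the first: none of the subtracted shapes is present at this height, so the result so far is unchanged — area = 165.75 mm²; (whole slice rotated 20° about Z — lengths, areas and connectivity unchanged). So its area = 165.75 mm². Layer 35 (z = 9.8): the cube does not reach this height (z outside [0, 3.5]); the r=7 cylinder at (3, 11.5) contributes a regular 8-gon of circumradius 7 (area = (8/2)·7.000²·sin(360°/8) = 138.59 mm²); the cube at (15, 9) is present — its section is the full 11×20 rectangle (area 220.00 mm²); the 6.5×25.5 cube at (11, 9) contributes its full rectangle (area 165.75 mm²); Combining (union): the regions partially overlap — summed areas 524.34 mm² minus the doubly-counted overlap 50.00 mm² gives 474.34 mm² — area = 474.34 mm²; the cube at (-4, 8.5) does not reach this height (z outside [2, 6.5]); Subtracting the remaining from the first: none of the subtracted shapes is present at this height, so that combined region is unchanged — area = 474.34 mm²; (whole slice rotated 20° about Z — lengths, areas and connectivity unchanged). So its area = 474.34 mm². Layer 35 is larger (474.34 vs 165.75 mm²).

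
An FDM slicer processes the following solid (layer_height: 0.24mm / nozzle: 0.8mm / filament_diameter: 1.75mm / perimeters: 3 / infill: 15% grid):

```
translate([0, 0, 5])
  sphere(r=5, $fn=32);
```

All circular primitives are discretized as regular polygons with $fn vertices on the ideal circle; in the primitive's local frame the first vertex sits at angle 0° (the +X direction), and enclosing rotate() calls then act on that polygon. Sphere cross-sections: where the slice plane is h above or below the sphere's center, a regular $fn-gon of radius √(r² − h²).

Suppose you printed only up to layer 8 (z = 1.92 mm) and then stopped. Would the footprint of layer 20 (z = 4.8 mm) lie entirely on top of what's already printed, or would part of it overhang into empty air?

Compare the two slices. At z = 1.92: the sphere: section is a regular 32-gon, circumradius = √(r²−h²) = √(5²−3.08²) = 3.939 (area = (32/2)·3.939²·sin(360°/32) = 48.42 mm²). At z = 4.8: the r=5 sphere slices to a regular 32-gon of circumradius 4.996 (√(r²−h²) with h=0.2 from center) (area = (32/2)·4.996²·sin(360°/32) = 77.91 mm²). Checking containment: at z = 4.8 the cross-section extends beyond the z = 1.92 cross-section by about 29.49 mm².

part overhangs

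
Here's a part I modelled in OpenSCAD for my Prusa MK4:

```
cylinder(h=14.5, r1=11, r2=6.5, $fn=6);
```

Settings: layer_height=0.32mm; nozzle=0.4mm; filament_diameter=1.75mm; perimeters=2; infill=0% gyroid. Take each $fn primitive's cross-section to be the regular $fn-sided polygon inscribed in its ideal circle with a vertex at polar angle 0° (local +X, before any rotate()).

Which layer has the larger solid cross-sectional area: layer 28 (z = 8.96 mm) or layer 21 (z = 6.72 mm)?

layer 21 (z = 6.72 mm)

Layer 28 (z = 8.96): the cone contributes a regular 6-gon of circumradius 8.219 (interpolated between r1=11 and r2=6.5 at t=0.618) (area = (6/2)·8.219²·sin(360°/6) = 175.52 mm²). So its area = 175.52 mm². Layer 21 (z = 6.72): the cone: at t=0.463 of its height the radius interpolates to r₁+(r₂−r₁)t = 8.914, giving a regular 6-gon of that circumradius (area = (6/2)·8.914²·sin(360°/6) = 206.46 mm²). So its area = 206.46 mm². Layer 21 is larger (206.46 vs 175.52 mm²).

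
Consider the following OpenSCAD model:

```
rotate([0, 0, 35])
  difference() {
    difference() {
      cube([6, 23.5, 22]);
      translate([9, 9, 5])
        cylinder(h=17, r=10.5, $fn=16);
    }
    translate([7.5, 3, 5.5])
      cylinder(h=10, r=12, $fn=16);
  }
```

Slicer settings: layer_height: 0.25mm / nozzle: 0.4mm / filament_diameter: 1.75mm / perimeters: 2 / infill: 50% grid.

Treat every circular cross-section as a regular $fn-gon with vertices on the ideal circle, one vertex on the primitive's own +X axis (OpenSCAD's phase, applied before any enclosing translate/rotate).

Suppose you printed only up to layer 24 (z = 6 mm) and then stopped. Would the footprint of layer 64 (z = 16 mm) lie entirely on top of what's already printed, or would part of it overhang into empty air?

Compare the two slices. At z = 6: the cube is present — its section is the full 6×23.5 rectangle (area 141.00 mm²); the cylinder at (9, 9): section is a regular 16-gon, circumradius r=10.5 (area = (16/2)·10.500²·sin(360°/16) = 337.53 mm²); After the difference (first − rest): starting from the 6×23.5 cube (141.00 mm²), the r=10.5 cylinder at (9, 9) partially overlaps it — only the 96.79 mm² overlap (of its 337.53 mm²) is removed, clipping the outline — area = 44.21 mm²; the r=12 cylinder at (7.5, 3) contributes a regular 16-gon of circumradius 12 (area = (16/2)·12.000²·sin(360°/16) = 440.85 mm²); Taking the first minus the rest: starting from that combined region (44.21 mm²), the r=12 cylinder at (7.5, 3) partially overlaps it — only the 6.20 mm² overlap (of its 440.85 mm²) is removed, clipping the outline — area = 38.01 mm²; (rotated 35° about Z; rotation is an isometry so areas/perimeters/island counts are preserved). At z = 16: the cube is present — its section is the full 6×23.5 rectangle (area 141.00 mm²); the cylinder at (9, 9): section is a regular 16-gon, circumradius r=10.5 (area = (16/2)·10.500²·sin(360°/16) = 337.53 mm²); After the difference (first − rest): starting from the 6×23.5 cube (141.00 mm²), the r=10.5 cylinder at (9, 9) partially overlaps it — only the 96.79 mm² overlap (of its 337.53 mm²) is removed, clipping the outline — area = 44.21 mm²; the cylinder at (7.5, 3) is absent (z outside [5.5, 15.5]); Subtracting the remaining from the first: none of the subtracted shapes is present at this height, so the result so far is unchanged — area = 44.21 mm²; (whole slice rotated 35° about Z — lengths, areas and connectivity unchanged). Checking containment: at z = 16 the cross-section extends beyond the z = 6 cross-section by about 6.20 mm².

part overhangs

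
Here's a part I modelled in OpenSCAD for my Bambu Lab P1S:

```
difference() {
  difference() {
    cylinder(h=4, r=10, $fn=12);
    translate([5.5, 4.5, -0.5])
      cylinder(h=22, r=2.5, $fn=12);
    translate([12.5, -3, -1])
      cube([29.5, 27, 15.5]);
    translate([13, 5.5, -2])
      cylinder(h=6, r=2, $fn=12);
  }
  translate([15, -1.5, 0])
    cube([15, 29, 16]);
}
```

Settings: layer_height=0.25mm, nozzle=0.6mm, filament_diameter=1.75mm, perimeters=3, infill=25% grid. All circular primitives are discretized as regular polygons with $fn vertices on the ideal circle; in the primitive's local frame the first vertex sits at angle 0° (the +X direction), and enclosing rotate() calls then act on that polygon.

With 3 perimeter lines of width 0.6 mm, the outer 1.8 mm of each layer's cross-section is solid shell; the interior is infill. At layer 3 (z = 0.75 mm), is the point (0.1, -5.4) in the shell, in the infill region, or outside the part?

At z = 0.75 mm: the r=10 cylinder contributes a regular 12-gon of circumradius 10; the r=2.5 cylinder at (5.5, 4.5) contributes a regular 12-gon of circumradius 2.5; the cube at (12.5, -3) is present — its section is the full 29.5×27 rectangle; the r=2 cylinder at (13, 5.5) contributes a regular 12-gon of circumradius 2; Subtracting the remaining from the first: starting from the r=10 cylinder, the r=2.5 cylinder at (5.5, 4.5) lies wholly inside it (removes its full 18.75 mm² and its 15.53 mm outline becomes a hole wall); the 29.5×27 cube at (12.5, -3) misses the remaining region (no effect); the r=2 cylinder at (13, 5.5) misses the remaining region (no effect) — 1 connected region with 1 hole; the 15×29 cube at (15, -1.5) contributes its full rectangle; Subtracting the remaining from the first: starting from the result so far, the 15×29 cube at (15, -1.5) misses the remaining region (no effect) — 1 connected region with 1 hole. Overall, the cross-section is one region with 1 hole. The nearest boundary edge runs (5.00, -8.66)→(-0.00, -10.00); distance from the point to it = 4.42 mm. The point is inside the cross-section and 4.42 mm from the nearest boundary — more than the 1.8 mm shell width (3 × 0.6), so it's in the infill interior.

infill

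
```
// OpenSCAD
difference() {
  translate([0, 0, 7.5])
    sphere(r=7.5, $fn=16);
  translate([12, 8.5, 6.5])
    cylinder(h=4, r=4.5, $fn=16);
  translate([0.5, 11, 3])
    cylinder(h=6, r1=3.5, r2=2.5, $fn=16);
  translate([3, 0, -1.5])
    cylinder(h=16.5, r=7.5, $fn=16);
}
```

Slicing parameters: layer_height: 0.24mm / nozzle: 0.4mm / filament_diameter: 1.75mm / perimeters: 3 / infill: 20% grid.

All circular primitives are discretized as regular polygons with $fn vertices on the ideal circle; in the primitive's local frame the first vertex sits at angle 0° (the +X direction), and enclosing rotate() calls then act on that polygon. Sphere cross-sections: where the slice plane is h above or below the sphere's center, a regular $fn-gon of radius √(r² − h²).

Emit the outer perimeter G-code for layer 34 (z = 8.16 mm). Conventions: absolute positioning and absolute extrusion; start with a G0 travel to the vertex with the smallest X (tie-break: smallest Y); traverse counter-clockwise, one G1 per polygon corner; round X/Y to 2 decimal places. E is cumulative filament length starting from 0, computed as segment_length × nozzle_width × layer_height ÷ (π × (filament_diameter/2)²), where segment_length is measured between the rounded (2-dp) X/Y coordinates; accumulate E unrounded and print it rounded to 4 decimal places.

At z = 8.16 mm: the r=7.5 sphere contributes a regular 16-gon of circumradius √(7.5²−0.66²) = 7.471; the r=4.5 cylinder at (12, 8.5) gives a regular 16-gon of circumradius 4.5 (constant along its height); the cone at (0.5, 11) (r1=3.5→r2=2.5) has section circumradius 2.640 here — a regular 16-gon; the r=7.5 cylinder at (3, 0) gives a regular 16-gon of circumradius 7.5 (constant along its height); Taking the first minus the rest: starting from the r=7.5 sphere, the r=4.5 cylinder at (12, 8.5) misses the remaining region (no effect); the cone at (0.5, 11) misses the remaining region (no effect); the r=7.5 cylinder at (3, 0) partially overlaps it — only the 127.52 mm² overlap (of its 172.21 mm²) is removed, clipping the outline — 1 connected region. The outline is a single polygon with 18 vertices. Extrusion per mm of travel: 0.4 × 0.24 / (π × 0.875²) = 0.039912. Accumulating E over each segment gives final E = 1.8534.

G0 X-7.47 Y0.00 Z8.16
G1 X-6.90 Y-2.86 E0.1164
G1 X-5.28 Y-5.28 E0.2326
G1 X-2.86 Y-6.90 E0.3489
G1 X0.00 Y-7.47 E0.4653
G1 X1.43 Y-7.19 E0.5234
G1 X0.13 Y-6.93 E0.5763
G1 X-2.30 Y-5.30 E0.6931
G1 X-3.93 Y-2.87 E0.8099
G1 X-4.50 Y0.00 E0.9267
G1 X-3.93 Y2.87 E1.0435
G1 X-2.30 Y5.30 E1.1602
G1 X0.13 Y6.93 E1.2770
G1 X1.43 Y7.19 E1.3299
G1 X0.00 Y7.47 E1.3881
G1 X-2.86 Y6.90 E1.5045
G1 X-5.28 Y5.28 E1.6207
G1 X-6.90 Y2.86 E1.7370
G1 X-7.47 Y0.00 E1.8534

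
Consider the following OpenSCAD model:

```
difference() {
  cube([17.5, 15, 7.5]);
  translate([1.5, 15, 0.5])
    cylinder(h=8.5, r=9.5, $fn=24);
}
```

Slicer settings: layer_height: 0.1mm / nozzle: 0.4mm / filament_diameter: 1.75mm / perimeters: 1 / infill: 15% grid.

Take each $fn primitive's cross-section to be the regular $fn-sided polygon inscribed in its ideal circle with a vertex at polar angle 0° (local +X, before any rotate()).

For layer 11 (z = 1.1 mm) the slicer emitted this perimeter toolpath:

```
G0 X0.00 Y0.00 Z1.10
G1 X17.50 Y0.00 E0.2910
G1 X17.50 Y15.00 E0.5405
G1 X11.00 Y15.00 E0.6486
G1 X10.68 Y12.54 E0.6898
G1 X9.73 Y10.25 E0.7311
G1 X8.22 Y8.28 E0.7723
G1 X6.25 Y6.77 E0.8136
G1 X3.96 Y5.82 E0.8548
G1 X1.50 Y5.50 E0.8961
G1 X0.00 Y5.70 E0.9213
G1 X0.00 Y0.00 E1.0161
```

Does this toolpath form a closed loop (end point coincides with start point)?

yes

Start point (G0): (0.00, 0.00). End point (last G1): the path returns to the start — closed.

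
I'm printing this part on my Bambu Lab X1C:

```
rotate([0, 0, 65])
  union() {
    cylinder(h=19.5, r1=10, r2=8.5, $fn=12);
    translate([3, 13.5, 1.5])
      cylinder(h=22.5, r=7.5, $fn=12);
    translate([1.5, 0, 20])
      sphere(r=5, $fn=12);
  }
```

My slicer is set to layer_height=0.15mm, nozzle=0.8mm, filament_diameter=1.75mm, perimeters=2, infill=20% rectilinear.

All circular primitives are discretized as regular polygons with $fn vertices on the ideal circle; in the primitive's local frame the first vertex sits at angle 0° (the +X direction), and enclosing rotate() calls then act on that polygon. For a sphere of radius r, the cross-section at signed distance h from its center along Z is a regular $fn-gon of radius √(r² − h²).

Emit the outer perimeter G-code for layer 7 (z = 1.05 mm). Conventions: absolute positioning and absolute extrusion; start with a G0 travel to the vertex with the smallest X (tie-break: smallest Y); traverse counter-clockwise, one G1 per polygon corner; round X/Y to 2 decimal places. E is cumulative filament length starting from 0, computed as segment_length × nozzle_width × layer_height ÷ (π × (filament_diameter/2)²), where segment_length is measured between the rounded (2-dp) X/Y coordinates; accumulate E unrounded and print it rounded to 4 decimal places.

G0 X-9.88 Y-0.86 Z1.05
G1 X-8.13 Y-5.69 E0.2563
G1 X-4.19 Y-8.99 E0.5127
G1 X0.86 Y-9.88 E0.7685
G1 X5.69 Y-8.13 E1.0248
G1 X8.99 Y-4.19 E1.2812
G1 X9.88 Y0.86 E1.5371
G1 X8.13 Y5.69 E1.7934
G1 X4.19 Y8.99 E2.0498
G1 X-0.86 Y9.88 E2.3056
G1 X-5.69 Y8.13 E2.5619
G1 X-8.99 Y4.19 E2.8183
G1 X-9.88 Y-0.86 E3.0741

At z = 1.05 mm: the cone contributes a regular 12-gon of circumradius 9.919 (interpolated between r1=10 and r2=8.5 at t=0.054); the cylinder at (3, 13.5) is absent (z outside [1.5, 24]); the sphere at (1.5, 0) is absent (|z−center|=18.950 > r=5); Combining (union): only the cone is present, so the union is just that shape — 1 connected region; (rotated 65° about Z; rotation is an isometry so areas/perimeters/island counts are preserved). The outline is a single polygon with 12 vertices. Extrusion per mm of travel: 0.8 × 0.15 / (π × 0.875²) = 0.049890. Accumulating E over each segment gives final E = 3.0741.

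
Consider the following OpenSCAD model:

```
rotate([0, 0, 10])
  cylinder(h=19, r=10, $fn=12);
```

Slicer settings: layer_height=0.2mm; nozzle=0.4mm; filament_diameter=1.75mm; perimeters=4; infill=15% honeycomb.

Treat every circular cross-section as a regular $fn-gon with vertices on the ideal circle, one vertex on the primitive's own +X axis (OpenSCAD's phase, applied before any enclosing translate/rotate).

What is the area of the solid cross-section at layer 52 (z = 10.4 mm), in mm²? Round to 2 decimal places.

300.00 mm²

At z = 10.4 mm: the r=10 cylinder contributes a regular 12-gon of circumradius 10 (area = (12/2)·10.000²·sin(360°/12) = 300.00 mm²); (whole slice rotated 10° about Z — lengths, areas and connectivity unchanged). Overall, the cross-section is a single solid region. Net area = 300.00 mm².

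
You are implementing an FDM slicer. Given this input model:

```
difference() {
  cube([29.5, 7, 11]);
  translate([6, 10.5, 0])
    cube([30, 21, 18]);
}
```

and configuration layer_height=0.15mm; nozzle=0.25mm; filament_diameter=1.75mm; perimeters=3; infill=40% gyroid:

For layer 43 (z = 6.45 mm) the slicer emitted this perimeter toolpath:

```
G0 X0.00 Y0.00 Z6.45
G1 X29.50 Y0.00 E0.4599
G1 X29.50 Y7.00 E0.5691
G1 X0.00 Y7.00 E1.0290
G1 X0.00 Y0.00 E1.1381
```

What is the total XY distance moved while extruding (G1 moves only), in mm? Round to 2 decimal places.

73.00 mm

Sum the Euclidean lengths of each G1 segment: total = 73.00 mm.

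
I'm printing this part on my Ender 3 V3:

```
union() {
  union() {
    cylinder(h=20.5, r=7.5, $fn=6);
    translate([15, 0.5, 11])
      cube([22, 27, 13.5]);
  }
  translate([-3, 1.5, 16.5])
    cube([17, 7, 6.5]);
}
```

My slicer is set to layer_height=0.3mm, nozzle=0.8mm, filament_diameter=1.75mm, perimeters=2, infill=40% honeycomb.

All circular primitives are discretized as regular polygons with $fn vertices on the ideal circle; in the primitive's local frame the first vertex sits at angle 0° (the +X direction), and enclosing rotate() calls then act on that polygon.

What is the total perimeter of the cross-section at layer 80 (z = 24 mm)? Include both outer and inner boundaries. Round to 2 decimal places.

98.00 mm

At z = 24 mm: the cylinder is absent (z outside [0, 20.5]); the 22×27 cube at (15, 0.5) contributes its full rectangle (perimeter 98.00 mm); Combining (union): only the 22×27 cube at (15, 0.5) is present, so the union is just that shape — boundary = 98.00 mm; the cube at (-3, 1.5) does not reach this height (z outside [16.5, 23]); Combining (union): only that combined region is present, so the union is just that shape — boundary = 98.00 mm. Overall, the cross-section is a single solid region. Total boundary length (outer) = 98.00 mm.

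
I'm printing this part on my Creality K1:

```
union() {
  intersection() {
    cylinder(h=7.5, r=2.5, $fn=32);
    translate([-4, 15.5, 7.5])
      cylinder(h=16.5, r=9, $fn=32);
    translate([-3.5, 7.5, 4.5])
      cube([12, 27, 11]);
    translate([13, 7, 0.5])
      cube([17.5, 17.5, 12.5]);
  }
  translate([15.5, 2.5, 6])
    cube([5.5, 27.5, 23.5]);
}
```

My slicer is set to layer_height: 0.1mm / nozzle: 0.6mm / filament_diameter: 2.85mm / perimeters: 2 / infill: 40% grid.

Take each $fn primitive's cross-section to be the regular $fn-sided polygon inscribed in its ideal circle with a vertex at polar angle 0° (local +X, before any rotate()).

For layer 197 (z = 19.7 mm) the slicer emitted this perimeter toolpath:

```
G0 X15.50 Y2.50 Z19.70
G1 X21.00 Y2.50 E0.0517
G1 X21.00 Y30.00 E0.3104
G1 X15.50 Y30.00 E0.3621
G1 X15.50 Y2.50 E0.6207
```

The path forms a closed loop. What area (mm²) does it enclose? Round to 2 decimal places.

Apply the shoelace formula to the sequence of (X, Y) vertices; enclosed area = 151.25 mm².

151.25 mm²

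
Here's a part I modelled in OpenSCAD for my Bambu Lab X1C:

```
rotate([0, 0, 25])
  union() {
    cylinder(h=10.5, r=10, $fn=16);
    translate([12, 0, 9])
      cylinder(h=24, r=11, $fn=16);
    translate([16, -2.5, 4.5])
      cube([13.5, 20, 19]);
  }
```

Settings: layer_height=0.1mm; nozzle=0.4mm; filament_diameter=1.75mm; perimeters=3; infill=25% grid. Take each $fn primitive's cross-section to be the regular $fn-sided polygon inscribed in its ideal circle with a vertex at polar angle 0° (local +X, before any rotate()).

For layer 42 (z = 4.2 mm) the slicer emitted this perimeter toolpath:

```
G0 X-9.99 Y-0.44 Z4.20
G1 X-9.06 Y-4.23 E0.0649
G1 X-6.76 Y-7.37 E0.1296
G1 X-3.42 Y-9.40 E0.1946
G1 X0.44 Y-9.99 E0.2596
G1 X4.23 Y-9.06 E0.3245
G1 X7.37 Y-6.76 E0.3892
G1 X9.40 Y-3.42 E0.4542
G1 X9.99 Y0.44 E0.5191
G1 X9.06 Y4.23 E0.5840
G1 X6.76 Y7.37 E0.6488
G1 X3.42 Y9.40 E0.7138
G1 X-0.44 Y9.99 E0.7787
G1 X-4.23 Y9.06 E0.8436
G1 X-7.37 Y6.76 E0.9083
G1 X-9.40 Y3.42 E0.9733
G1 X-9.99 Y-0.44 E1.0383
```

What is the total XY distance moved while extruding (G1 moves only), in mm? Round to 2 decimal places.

62.43 mm

Sum the Euclidean lengths of each G1 segment: total = 62.43 mm.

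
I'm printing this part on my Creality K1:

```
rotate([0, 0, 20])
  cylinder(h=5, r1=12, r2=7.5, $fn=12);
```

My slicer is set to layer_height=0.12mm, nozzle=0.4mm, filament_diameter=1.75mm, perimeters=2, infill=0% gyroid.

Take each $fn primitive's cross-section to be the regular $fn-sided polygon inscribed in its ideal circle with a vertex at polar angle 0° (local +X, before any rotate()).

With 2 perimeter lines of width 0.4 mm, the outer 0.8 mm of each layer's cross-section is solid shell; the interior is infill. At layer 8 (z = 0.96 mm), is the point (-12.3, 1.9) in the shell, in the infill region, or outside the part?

outside

At z = 0.96 mm: the cone contributes a regular 12-gon of circumradius 11.136 (interpolated between r1=12 and r2=7.5 at t=0.192); (whole slice rotated 20° about Z — lengths, areas and connectivity unchanged). Overall, the cross-section is a single solid region. Undo the 20° rotation: the query point maps to (-10.908, 5.992) in the un-rotated model frame. The nearest boundary edge runs (-5.57, 9.64)→(-9.64, 5.57); distance from the point to it = 1.33 mm. The point is not inside any of the regions above, so it lies outside the cross-section (1.33 mm from the nearest boundary).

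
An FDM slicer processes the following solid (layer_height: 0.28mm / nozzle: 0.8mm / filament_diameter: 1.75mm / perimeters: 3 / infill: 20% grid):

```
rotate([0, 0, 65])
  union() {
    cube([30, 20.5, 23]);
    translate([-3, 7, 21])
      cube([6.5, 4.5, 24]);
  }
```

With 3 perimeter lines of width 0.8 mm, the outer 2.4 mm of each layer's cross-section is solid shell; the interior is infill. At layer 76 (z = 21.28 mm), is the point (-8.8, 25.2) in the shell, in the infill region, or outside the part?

shell

At z = 21.28 mm: the 30×20.5 cube contributes its full rectangle; the cube at (-3, 7) is present — its section is the full 6.5×4.5 rectangle; Combining (union): the regions partially overlap (shared area 15.75 mm²), so overlapping operands fuse into one piece — 1 connected region; (rotated 65° about Z; rotation is an isometry so areas/perimeters/island counts are preserved). Overall, the cross-section is a single solid region. Undo the 65° rotation: the query point maps to (19.120, 18.625) in the un-rotated model frame. The nearest boundary edge runs (0.00, 20.50)→(30.00, 20.50); distance from the point to it = 1.87 mm. The point is inside the cross-section, 1.87 mm from the nearest boundary — within the 2.4 mm shell band (3 × 0.8).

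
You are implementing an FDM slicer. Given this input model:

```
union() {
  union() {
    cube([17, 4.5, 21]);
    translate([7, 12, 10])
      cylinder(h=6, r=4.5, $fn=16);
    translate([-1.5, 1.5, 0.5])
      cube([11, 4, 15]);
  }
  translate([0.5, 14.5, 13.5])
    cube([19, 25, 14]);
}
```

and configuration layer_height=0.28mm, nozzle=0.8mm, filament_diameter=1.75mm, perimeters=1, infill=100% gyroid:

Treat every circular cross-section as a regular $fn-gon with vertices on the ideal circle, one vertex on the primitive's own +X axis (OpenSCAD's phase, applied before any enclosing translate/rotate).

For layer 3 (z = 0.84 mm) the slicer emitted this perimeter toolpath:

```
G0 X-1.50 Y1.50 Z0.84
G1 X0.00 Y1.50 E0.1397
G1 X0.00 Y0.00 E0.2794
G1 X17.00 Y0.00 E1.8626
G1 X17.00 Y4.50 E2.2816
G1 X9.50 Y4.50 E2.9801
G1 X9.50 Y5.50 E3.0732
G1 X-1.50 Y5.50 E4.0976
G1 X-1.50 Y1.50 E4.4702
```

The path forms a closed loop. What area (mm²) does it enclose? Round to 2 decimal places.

92.00 mm²

Apply the shoelace formula to the sequence of (X, Y) vertices; enclosed area = 92.00 mm².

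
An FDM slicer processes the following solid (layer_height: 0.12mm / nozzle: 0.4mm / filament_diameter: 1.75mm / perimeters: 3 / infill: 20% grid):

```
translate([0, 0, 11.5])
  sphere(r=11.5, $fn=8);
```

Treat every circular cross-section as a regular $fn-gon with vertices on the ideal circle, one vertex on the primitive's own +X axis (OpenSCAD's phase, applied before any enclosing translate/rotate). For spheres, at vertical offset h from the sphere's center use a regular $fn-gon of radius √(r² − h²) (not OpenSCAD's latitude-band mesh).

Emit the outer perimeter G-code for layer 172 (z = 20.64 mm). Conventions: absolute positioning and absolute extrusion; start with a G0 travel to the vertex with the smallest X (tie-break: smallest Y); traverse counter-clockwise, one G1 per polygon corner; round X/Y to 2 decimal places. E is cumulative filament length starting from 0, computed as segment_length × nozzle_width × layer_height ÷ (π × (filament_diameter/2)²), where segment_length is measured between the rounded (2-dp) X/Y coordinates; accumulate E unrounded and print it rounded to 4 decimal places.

At z = 20.64 mm: the r=11.5 sphere slices to a regular 8-gon of circumradius 6.979 (√(r²−h²) with h=9.14 from center). The outline is a single polygon with 8 vertices. Extrusion per mm of travel: 0.4 × 0.12 / (π × 0.875²) = 0.019956. Accumulating E over each segment gives final E = 0.8533.

G0 X-6.98 Y0.00 Z20.64
G1 X-4.94 Y-4.94 E0.1067
G1 X0.00 Y-6.98 E0.2133
G1 X4.94 Y-4.94 E0.3200
G1 X6.98 Y0.00 E0.4266
G1 X4.94 Y4.94 E0.5333
G1 X0.00 Y6.98 E0.6399
G1 X-4.94 Y4.94 E0.7466
G1 X-6.98 Y0.00 E0.8533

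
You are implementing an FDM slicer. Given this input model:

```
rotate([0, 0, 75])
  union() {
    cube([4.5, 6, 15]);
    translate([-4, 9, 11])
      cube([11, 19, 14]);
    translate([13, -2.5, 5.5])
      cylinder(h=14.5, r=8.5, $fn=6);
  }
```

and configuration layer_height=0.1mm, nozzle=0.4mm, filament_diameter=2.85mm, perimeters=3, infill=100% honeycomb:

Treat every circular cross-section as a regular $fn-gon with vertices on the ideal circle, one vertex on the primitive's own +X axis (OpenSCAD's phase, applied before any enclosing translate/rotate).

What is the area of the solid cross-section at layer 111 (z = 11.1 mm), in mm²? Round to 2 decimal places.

At z = 11.1 mm: the 4.5×6 cube contributes its full rectangle (area 27.00 mm²); the cube at (-4, 9) (footprint 11×19) is included at this height (area 209.00 mm²); the r=8.5 cylinder at (13, -2.5) gives a regular 6-gon of circumradius 8.5 (constant along its height) (area = (6/2)·8.500²·sin(360°/6) = 187.71 mm²); Taking the union: the 3 present regions are separate (no shared area or edge), so areas and boundary lengths simply add and each stays a separate island — area = 423.71 mm²; (rotated 75° about Z; rotation is an isometry so areas/perimeters/island counts are preserved). Overall, the cross-section has 3 separate islands. Net area = 423.71 mm².

423.71 mm²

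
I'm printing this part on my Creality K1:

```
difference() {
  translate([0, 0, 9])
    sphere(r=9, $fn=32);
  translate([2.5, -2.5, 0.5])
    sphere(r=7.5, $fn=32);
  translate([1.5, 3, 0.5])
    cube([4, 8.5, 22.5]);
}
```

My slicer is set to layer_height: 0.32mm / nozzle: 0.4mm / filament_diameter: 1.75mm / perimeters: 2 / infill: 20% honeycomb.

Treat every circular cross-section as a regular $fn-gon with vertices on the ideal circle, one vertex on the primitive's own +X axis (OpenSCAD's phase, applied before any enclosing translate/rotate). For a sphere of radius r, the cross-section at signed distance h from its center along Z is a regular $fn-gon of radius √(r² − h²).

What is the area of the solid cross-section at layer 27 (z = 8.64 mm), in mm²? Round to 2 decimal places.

At z = 8.64 mm: the r=9 sphere contributes a regular 32-gon of circumradius √(9²−0.36²) = 8.993 (area = (32/2)·8.993²·sin(360°/32) = 252.43 mm²); the sphere at (2.5, -2.5) is not intersected at this z (|z−center|=8.140 > r=7.5); the cube at (1.5, 3) (footprint 4×8.5) is included at this height (area 34.00 mm²); Taking the first minus the rest: starting from the r=9 sphere (252.43 mm²), the 4×8.5 cube at (1.5, 3) partially overlaps it — only the 20.63 mm² overlap (of its 34.00 mm²) is removed, clipping the outline — area = 231.80 mm². Overall, the cross-section is a single solid region. Net area = 231.80 mm².

231.80 mm²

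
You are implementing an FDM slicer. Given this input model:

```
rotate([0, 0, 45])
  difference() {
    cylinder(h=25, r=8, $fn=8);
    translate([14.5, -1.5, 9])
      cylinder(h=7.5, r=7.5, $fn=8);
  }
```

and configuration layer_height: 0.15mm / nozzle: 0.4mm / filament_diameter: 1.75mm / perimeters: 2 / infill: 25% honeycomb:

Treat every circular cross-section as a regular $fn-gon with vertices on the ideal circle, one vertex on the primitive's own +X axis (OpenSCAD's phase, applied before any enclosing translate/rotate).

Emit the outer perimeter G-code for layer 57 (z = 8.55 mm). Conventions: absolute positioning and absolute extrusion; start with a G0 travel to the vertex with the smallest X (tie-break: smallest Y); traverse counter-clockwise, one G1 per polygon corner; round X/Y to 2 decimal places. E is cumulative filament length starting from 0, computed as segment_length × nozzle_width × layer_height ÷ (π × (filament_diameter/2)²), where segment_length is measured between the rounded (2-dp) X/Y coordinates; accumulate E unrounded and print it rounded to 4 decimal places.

G0 X-8.00 Y0.00 Z8.55
G1 X-5.66 Y-5.66 E0.1528
G1 X0.00 Y-8.00 E0.3056
G1 X5.66 Y-5.66 E0.4583
G1 X8.00 Y0.00 E0.6111
G1 X5.66 Y5.66 E0.7639
G1 X0.00 Y8.00 E0.9167
G1 X-5.66 Y5.66 E1.0695
G1 X-8.00 Y0.00 E1.2222

At z = 8.55 mm: the r=8 cylinder contributes a regular 8-gon of circumradius 8; the cylinder at (14.5, -1.5) does not reach this height (z outside [9, 16.5]); After the difference (first − rest): none of the subtracted shapes is present at this height, so the r=8 cylinder is unchanged — 1 connected region; (whole slice rotated 45° about Z — lengths, areas and connectivity unchanged). The outline is a single polygon with 8 vertices. Extrusion per mm of travel: 0.4 × 0.15 / (π × 0.875²) = 0.024945. Accumulating E over each segment gives final E = 1.2222.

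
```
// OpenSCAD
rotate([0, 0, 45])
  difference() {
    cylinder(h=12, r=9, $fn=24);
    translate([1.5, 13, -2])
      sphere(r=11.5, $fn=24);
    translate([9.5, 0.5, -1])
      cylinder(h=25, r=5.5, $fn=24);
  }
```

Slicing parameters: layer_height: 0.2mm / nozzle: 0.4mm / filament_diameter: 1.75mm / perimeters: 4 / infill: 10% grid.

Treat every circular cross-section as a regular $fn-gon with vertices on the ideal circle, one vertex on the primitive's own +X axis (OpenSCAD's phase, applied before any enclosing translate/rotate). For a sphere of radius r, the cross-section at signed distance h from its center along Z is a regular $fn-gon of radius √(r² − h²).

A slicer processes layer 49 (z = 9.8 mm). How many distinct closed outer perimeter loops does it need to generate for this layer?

At z = 9.8 mm: the r=9 cylinder contributes a regular 24-gon of circumradius 9; the sphere at (1.5, 13) does not reach this height (|z−center|=11.800 > r=11.5); the cylinder at (9.5, 0.5): section is a regular 24-gon, circumradius r=5.5; After the difference (first − rest): starting from the r=9 cylinder, the r=5.5 cylinder at (9.5, 0.5) partially overlaps it — only the 35.05 mm² overlap (of its 93.95 mm²) is removed, clipping the outline — 1 connected region; (whole slice rotated 45° about Z — lengths, areas and connectivity unchanged). The result has 1 disconnected region.

1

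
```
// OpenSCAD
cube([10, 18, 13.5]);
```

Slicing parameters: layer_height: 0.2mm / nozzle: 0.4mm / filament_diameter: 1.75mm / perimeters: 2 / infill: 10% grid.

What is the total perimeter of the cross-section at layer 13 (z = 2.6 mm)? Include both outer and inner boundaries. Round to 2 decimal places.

At z = 2.6 mm: the cube is present — its section is the full 10×18 rectangle (perimeter 56.00 mm). Overall, the cross-section is a single solid region. Total boundary length (outer) = 56.00 mm.

56.00 mm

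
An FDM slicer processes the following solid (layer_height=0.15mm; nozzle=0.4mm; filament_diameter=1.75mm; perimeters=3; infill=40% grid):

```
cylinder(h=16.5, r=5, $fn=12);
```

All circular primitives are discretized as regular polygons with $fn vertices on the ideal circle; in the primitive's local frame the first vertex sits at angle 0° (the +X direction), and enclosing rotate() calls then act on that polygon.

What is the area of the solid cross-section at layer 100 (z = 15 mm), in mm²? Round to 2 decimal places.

75.00 mm²

At z = 15 mm: the r=5 cylinder contributes a regular 12-gon of circumradius 5 (area = (12/2)·5.000²·sin(360°/12) = 75.00 mm²). Overall, the cross-section is a single solid region. Net area = 75.00 mm².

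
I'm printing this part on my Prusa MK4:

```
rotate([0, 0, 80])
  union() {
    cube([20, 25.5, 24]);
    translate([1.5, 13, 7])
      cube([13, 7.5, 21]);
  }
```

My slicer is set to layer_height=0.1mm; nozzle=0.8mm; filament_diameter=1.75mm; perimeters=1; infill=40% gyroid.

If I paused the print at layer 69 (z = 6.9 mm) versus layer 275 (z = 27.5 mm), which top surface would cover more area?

layer 69 (z = 6.9 mm)

Layer 69 (z = 6.9): the 20×25.5 cube contributes its full rectangle (area 510.00 mm²); the cube at (1.5, 13) is not intersected at this z (z outside [7, 28]); Combining (union): only the 20×25.5 cube is present, so the union is just that shape — area = 510.00 mm²; (whole slice rotated 80° about Z — lengths, areas and connectivity unchanged). So its area = 510.00 mm². Layer 275 (z = 27.5): the cube is absent (z outside [0, 24]); the cube at (1.5, 13) (footprint 13×7.5) is included at this height (area 97.50 mm²); Merging all regions: only the 13×7.5 cube at (1.5, 13) is present, so the union is just that shape — area = 97.50 mm²; (rotated 80° about Z; rotation is an isometry so areas/perimeters/island counts are preserved). So its area = 97.50 mm². Layer 69 is larger (510.00 vs 97.50 mm²).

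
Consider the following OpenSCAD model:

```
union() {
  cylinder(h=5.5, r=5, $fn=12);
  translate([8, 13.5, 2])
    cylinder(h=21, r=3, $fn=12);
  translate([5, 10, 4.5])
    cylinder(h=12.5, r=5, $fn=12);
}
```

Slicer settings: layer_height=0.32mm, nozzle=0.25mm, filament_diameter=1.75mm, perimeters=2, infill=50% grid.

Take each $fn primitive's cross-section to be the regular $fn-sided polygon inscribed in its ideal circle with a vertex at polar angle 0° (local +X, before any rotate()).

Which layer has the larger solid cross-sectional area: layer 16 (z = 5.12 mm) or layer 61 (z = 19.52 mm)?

Layer 16 (z = 5.12): the r=5 cylinder gives a regular 12-gon of circumradius 5 (constant along its height) (area = (12/2)·5.000²·sin(360°/12) = 75.00 mm²); the r=3 cylinder at (8, 13.5) gives a regular 12-gon of circumradius 3 (constant along its height) (area = (12/2)·3.000²·sin(360°/12) = 27.00 mm²); the r=5 cylinder at (5, 10) contributes a regular 12-gon of circumradius 5 (area = (12/2)·5.000²·sin(360°/12) = 75.00 mm²); Merging all regions: the regions partially overlap — summed areas 177.00 mm² minus the doubly-counted overlap 13.30 mm² gives 163.70 mm² — area = 163.70 mm². So its area = 163.70 mm². Layer 61 (z = 19.52): the cylinder is absent (z outside [0, 5.5]); the cylinder at (8, 13.5): section is a regular 12-gon, circumradius r=3 (area = (12/2)·3.000²·sin(360°/12) = 27.00 mm²); the cylinder at (5, 10) does not reach this height (z outside [4.5, 17]); Combining (union): only the r=3 cylinder at (8, 13.5) is present, so the union is just that shape — area = 27.00 mm². So its area = 27.00 mm². Layer 16 is larger (163.70 vs 27.00 mm²).

layer 16 (z = 5.12 mm)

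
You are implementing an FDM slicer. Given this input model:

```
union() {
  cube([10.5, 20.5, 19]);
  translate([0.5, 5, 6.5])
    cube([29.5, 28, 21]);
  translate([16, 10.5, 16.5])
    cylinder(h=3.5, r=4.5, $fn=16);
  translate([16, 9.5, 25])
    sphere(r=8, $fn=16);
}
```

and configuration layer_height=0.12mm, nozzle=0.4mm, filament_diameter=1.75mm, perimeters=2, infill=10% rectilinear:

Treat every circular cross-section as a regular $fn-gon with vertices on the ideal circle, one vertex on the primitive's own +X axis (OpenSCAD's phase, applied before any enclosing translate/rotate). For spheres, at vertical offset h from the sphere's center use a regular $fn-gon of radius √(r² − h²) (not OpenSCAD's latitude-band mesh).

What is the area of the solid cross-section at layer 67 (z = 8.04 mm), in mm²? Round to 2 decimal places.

886.25 mm²

At z = 8.04 mm: the cube (footprint 10.5×20.5) is included at this height (area 215.25 mm²); the 29.5×28 cube at (0.5, 5) contributes its full rectangle (area 826.00 mm²); the cylinder at (16, 10.5) is not intersected at this z (z outside [16.5, 20]); the sphere at (16, 9.5) does not reach this height (|z−center|=16.960 > r=8); Merging all regions: the regions partially overlap — summed areas 1041.25 mm² minus the doubly-counted overlap 155.00 mm² gives 886.25 mm² — area = 886.25 mm². Overall, the cross-section is a single solid region. Net area = 886.25 mm².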